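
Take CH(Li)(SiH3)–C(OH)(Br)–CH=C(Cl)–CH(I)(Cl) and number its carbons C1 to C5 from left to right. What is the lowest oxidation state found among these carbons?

-3

Bonds to more-electronegative neighbours contribute +1 each, bonds to H or metals contribute −1 each, and C–C bonds contribute 0. Tallying each carbon:
C1: 1C, 1H, 1Li, 1Si → 0 − 1 − 1 − 1 = -3
C2: 2C, 1O, 1Br → 0 + 1 + 1 = +2
C3: 3C, 1H → 0 − 1 = -1
C4: 3C, 1Cl → 0 + 1 = +1
C5: 1C, 1H, 1Cl, 1I → 0 − 1 + 1 + 1 = +1
The lowest value is -3.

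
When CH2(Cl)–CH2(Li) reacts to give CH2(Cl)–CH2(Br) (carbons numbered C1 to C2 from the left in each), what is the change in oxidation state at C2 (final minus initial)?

Before: C2 has 1 bond to C, 2 bonds to H, 1 bond to Li → oxidation state -3.
After: C2 has 1 bond to C, 2 bonds to H, 1 bond to Br → oxidation state -1.
Δ = -1 − (-3) = +2, so this is an oxidation at C2.

+2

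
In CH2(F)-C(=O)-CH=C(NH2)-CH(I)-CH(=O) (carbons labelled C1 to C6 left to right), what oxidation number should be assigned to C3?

C3 has one bond to C (0), a double bond to C (2×0 = 0), one bond to H (-1).
Oxidation state = 0 + 0 − 1 = -1.

-1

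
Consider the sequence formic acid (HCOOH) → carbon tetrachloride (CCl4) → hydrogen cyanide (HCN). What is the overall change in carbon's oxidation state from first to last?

Carbon oxidation states along the series — formic acid: +2, carbon tetrachloride: +4, hydrogen cyanide: +2.
Net change = +2 − (+2) = 0.

0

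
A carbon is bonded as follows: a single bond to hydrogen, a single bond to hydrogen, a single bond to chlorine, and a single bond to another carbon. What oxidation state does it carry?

The carbon has one bond to C (0), one bond to H (-1), one bond to Cl (+1), one bond to H (-1).
Oxidation state = 0 − 1 + 1 − 1 = -1.

-1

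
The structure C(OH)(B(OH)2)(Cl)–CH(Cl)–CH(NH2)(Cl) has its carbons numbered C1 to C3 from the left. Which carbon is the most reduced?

Tallying each carbon's bonds:
C1: 1C, 1O, 1Cl, 1B → 0 + 1 + 1 − 1 = +1
C2: 2C, 1H, 1Cl → 0 − 1 + 1 = 0
C3: 1C, 1H, 1N, 1Cl → 0 − 1 + 1 + 1 = +1
The most reduced carbon is C2 at 0.

C2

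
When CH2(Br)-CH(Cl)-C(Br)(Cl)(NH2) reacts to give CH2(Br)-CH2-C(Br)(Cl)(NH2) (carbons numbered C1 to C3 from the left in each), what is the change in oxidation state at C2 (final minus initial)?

-2

Before: C2 has 2 bonds to C, 1 bond to H, 1 bond to Cl → oxidation state 0.
After: C2 has 2 bonds to C, 2 bonds to H → oxidation state -2.
Δ = -2 − (0) = -2, so this is a reduction at C2.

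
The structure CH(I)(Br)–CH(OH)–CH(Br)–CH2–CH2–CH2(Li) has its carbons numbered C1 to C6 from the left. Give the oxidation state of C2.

0

Assign +1 per bond to O/N/halogen, −1 per bond to H or an electropositive element, and 0 per bond to carbon.
C2 has one bond to C (0), one bond to C (0), one bond to H (-1), one bond to O (+1).
Oxidation state = 0 + 0 − 1 + 1 = 0.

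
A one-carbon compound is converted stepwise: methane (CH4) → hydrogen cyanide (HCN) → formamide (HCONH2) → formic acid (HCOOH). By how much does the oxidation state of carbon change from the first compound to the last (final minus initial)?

Carbon oxidation states along the series — methane: -4, hydrogen cyanide: +2, formamide: +2, formic acid: +2.
Net change = +2 − (-4) = +6.

+6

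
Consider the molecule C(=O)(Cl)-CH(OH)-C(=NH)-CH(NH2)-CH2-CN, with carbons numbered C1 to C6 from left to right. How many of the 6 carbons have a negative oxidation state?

Count +1 for every bond to an atom more electronegative than carbon and −1 for every bond to one less electronegative; C–C bonds are 0. Tallying each carbon:
C1: 1C, 2O, 1Cl → 0 + 2 + 1 = +3
C2: 2C, 1H, 1O → 0 − 1 + 1 = 0
C3: 2C, 2N → 0 + 2 = +2
C4: 2C, 1H, 1N → 0 − 1 + 1 = 0
C5: 2C, 2H → 0 − 2 = -2
C6: 1C, 3N → 0 + 3 = +3
1 carbon (C5) meets the condition.

1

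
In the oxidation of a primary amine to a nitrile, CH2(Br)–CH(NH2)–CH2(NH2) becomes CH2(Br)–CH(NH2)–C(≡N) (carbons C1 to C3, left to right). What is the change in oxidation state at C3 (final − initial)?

+4

Before: C3 has 1 bond to C, 2 bonds to H, 1 bond to N → oxidation state -1.
After: C3 has 1 bond to C, 3 bonds to N → oxidation state +3.
Δ = +3 − (-1) = +4, so this is an oxidation at C3.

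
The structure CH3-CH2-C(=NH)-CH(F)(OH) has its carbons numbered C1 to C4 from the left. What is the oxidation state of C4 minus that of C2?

+3

C4: 1C, 1H, 1O, 1F → 0 − 1 + 1 + 1 = +1
C2: 2C, 2H → 0 − 2 = -2
Difference: +1 − (-2) = +3.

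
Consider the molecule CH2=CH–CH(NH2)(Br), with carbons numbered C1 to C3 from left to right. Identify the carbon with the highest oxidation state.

C3

Tallying each carbon's bonds:
C1: 2C, 2H → 0 − 2 = -2
C2: 3C, 1H → 0 − 1 = -1
C3: 1C, 1H, 1N, 1Br → 0 − 1 + 1 + 1 = +1
The most oxidised carbon is C3 at +1.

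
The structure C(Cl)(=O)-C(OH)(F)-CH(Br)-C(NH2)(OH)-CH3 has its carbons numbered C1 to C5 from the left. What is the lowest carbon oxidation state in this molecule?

-3

Count +1 for every bond to an atom more electronegative than carbon and −1 for every bond to one less electronegative; C–C bonds are 0. Tallying each carbon:
C1: 1C, 2O, 1Cl → 0 + 2 + 1 = +3
C2: 2C, 1O, 1F → 0 + 1 + 1 = +2
C3: 2C, 1H, 1Br → 0 − 1 + 1 = 0
C4: 2C, 1O, 1N → 0 + 1 + 1 = +2
C5: 1C, 3H → 0 − 3 = -3
The lowest value is -3.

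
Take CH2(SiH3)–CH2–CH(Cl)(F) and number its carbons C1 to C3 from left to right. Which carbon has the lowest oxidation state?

Assign +1 per bond to O/N/halogen, −1 per bond to H or an electropositive element, and 0 per bond to carbon. Tallying each carbon:
C1: 1C, 2H, 1Si → 0 − 2 − 1 = -3
C2: 2C, 2H → 0 − 2 = -2
C3: 1C, 1H, 1F, 1Cl → 0 − 1 + 1 + 1 = +1
The most reduced carbon is C1 at -3.

C1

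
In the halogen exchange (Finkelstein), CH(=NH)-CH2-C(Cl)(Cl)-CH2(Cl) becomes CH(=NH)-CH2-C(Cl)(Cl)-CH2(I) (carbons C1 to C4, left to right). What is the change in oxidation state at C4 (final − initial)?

Before: C4 has 1 bond to C, 2 bonds to H, 1 bond to Cl → oxidation state -1.
After: C4 has 1 bond to C, 2 bonds to H, 1 bond to I → oxidation state -1.
Δ = -1 − (-1) = 0, so no net redox change at C4.

0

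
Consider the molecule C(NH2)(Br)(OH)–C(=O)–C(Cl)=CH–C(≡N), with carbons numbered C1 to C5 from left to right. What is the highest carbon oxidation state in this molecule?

Tallying each carbon's bonds:
C1: 1C, 1O, 1N, 1Br → 0 + 1 + 1 + 1 = +3
C2: 2C, 2O → 0 + 2 = +2
C3: 3C, 1Cl → 0 + 1 = +1
C4: 3C, 1H → 0 − 1 = -1
C5: 1C, 3N → 0 + 3 = +3
The highest value is +3.

+3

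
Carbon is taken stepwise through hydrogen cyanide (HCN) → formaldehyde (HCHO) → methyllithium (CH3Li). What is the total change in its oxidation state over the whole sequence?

Carbon oxidation states along the series — hydrogen cyanide: +2, formaldehyde: 0, methyllithium: -4.
Net change = -4 − (+2) = -6.

-6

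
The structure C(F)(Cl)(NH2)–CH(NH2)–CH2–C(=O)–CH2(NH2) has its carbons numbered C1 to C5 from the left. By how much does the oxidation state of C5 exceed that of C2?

C5: 1C, 2H, 1N → 0 − 2 + 1 = -1
C2: 2C, 1H, 1N → 0 − 1 + 1 = 0
Difference: -1 − (0) = -1.

-1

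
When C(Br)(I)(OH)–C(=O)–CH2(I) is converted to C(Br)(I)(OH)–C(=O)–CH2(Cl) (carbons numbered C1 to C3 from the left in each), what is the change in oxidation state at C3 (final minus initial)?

Before: C3 has 1 bond to C, 2 bonds to H, 1 bond to I → oxidation state -1.
After: C3 has 1 bond to C, 2 bonds to H, 1 bond to Cl → oxidation state -1.
Δ = -1 − (-1) = 0, so no net redox change at C3.

0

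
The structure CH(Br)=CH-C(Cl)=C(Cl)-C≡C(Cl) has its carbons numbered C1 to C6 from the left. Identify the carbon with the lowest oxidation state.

Tallying each carbon's bonds:
C1: 2C, 1H, 1Br → 0 − 1 + 1 = 0
C2: 3C, 1H → 0 − 1 = -1
C3: 3C, 1Cl → 0 + 1 = +1
C4: 3C, 1Cl → 0 + 1 = +1
C5: 4C → 0 = 0
C6: 3C, 1Cl → 0 + 1 = +1
The most reduced carbon is C2 at -1.

C2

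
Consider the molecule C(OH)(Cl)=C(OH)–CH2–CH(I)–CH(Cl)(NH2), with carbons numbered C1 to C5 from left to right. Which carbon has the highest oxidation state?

C1

Tallying each carbon's bonds:
C1: 2C, 1O, 1Cl → 0 + 1 + 1 = +2
C2: 3C, 1O → 0 + 1 = +1
C3: 2C, 2H → 0 − 2 = -2
C4: 2C, 1H, 1I → 0 − 1 + 1 = 0
C5: 1C, 1H, 1N, 1Cl → 0 − 1 + 1 + 1 = +1
The most oxidised carbon is C1 at +2.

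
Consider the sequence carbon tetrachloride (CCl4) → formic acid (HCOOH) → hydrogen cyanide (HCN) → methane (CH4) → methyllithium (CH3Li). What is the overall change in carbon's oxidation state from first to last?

Carbon oxidation states along the series — carbon tetrachloride: +4, formic acid: +2, hydrogen cyanide: +2, methane: -4, methyllithium: -4.
Net change = -4 − (+4) = -8.

-8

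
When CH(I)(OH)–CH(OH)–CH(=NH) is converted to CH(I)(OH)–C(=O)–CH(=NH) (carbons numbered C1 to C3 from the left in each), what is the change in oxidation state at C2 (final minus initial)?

Before: C2 has 2 bonds to C, 1 bond to H, 1 bond to O → oxidation state 0.
After: C2 has 2 bonds to C, 2 bonds to O → oxidation state +2.
Δ = +2 − (0) = +2, so this is an oxidation at C2.

+2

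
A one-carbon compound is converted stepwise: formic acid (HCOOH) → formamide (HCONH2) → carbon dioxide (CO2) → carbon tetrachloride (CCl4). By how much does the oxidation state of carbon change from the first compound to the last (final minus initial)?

Carbon oxidation states along the series — formic acid: +2, formamide: +2, carbon dioxide: +4, carbon tetrachloride: +4.
Net change = +4 − (+2) = +2.

+2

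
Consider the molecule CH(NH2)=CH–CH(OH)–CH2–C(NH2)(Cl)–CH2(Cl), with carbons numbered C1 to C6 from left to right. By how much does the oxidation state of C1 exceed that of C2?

C1: 2C, 1H, 1N → 0 − 1 + 1 = 0
C2: 3C, 1H → 0 − 1 = -1
Difference: 0 − (-1) = +1.

+1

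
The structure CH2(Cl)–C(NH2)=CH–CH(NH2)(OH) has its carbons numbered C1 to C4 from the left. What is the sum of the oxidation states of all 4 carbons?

0

Count +1 for every bond to an atom more electronegative than carbon and −1 for every bond to one less electronegative; C–C bonds are 0. Tallying each carbon:
C1: 1C, 2H, 1Cl → 0 − 2 + 1 = -1
C2: 3C, 1N → 0 + 1 = +1
C3: 3C, 1H → 0 − 1 = -1
C4: 1C, 1H, 1O, 1N → 0 − 1 + 1 + 1 = +1
Sum = -1 + 1 − 1 + 1 = 0.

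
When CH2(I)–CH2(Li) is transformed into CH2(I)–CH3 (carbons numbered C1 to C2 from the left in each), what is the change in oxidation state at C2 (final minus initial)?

0

Before: C2 has 1 bond to C, 2 bonds to H, 1 bond to Li → oxidation state -3.
After: C2 has 1 bond to C, 3 bonds to H → oxidation state -3.
Δ = -3 − (-3) = 0, so no net redox change at C2.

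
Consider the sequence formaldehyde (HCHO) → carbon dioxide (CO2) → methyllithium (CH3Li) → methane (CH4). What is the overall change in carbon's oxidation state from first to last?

-4

Carbon oxidation states along the series — formaldehyde: 0, carbon dioxide: +4, methyllithium: -4, methane: -4.
Net change = -4 − (0) = -4.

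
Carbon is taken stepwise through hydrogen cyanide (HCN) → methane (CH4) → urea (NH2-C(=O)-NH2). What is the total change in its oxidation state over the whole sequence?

Carbon oxidation states along the series — hydrogen cyanide: +2, methane: -4, urea: +4.
Net change = +4 − (+2) = +2.

+2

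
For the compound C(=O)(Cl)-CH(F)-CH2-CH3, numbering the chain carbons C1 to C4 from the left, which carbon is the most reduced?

Count +1 for every bond to an atom more electronegative than carbon and −1 for every bond to one less electronegative; C–C bonds are 0. Tallying each carbon:
C1: 1C, 2O, 1Cl → 0 + 2 + 1 = +3
C2: 2C, 1H, 1F → 0 − 1 + 1 = 0
C3: 2C, 2H → 0 − 2 = -2
C4: 1C, 3H → 0 − 3 = -3
The most reduced carbon is C4 at -3.

C4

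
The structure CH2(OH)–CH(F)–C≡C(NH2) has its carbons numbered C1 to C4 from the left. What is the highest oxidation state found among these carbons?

Each bond to a more electronegative atom (O, N, halogen) counts +1, each bond to a less electronegative atom (H, metal, B, Si) counts −1, and each C–C bond counts 0. Tallying each carbon:
C1: 1C, 2H, 1O → 0 − 2 + 1 = -1
C2: 2C, 1H, 1F → 0 − 1 + 1 = 0
C3: 4C → 0 = 0
C4: 3C, 1N → 0 + 1 = +1
The highest value is +1.

+1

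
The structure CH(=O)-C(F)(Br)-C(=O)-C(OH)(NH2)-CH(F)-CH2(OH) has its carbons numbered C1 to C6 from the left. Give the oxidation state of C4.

C4 has one bond to C (0), one bond to C (0), one bond to O (+1), one bond to N (+1).
Oxidation state = 0 + 0 + 1 + 1 = +2.

+2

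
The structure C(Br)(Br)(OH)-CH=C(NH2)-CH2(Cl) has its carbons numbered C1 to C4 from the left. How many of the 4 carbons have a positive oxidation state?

Each bond to a more electronegative atom (O, N, halogen) counts +1, each bond to a less electronegative atom (H, metal, B, Si) counts −1, and each C–C bond counts 0. Tallying each carbon:
C1: 1C, 1O, 2Br → 0 + 1 + 2 = +3
C2: 3C, 1H → 0 − 1 = -1
C3: 3C, 1N → 0 + 1 = +1
C4: 1C, 2H, 1Cl → 0 − 2 + 1 = -1
2 carbons (C1, C3) meet the condition.

2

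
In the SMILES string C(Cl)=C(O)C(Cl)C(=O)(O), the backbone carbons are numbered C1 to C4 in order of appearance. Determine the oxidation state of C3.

Bonds to more-electronegative neighbours contribute +1 each, bonds to H or metals contribute −1 each, and C–C bonds contribute 0.
C3 has one bond to C (0), one bond to C (0), one bond to H (-1), one bond to Cl (+1).
Oxidation state = 0 + 0 − 1 + 1 = 0.

0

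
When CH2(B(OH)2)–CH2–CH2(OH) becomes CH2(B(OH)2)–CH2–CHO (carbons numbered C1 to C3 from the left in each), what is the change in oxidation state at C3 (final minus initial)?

+2

Before: C3 has 1 bond to C, 2 bonds to H, 1 bond to O → oxidation state -1.
After: C3 has 1 bond to C, 1 bond to H, 2 bonds to O → oxidation state +1.
Δ = +1 − (-1) = +2, so this is an oxidation at C3.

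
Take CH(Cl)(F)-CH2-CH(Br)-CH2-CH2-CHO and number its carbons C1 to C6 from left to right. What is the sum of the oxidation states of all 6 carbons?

-4

Tallying each carbon's bonds:
C1: 1C, 1H, 1F, 1Cl → 0 − 1 + 1 + 1 = +1
C2: 2C, 2H → 0 − 2 = -2
C3: 2C, 1H, 1Br → 0 − 1 + 1 = 0
C4: 2C, 2H → 0 − 2 = -2
C5: 2C, 2H → 0 − 2 = -2
C6: 1C, 1H, 2O → 0 − 1 + 2 = +1
Sum = +1 − 2 + 0 − 2 − 2 + 1 = -4.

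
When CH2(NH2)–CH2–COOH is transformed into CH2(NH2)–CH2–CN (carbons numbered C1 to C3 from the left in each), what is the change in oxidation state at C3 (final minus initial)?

Before: C3 has 1 bond to C, 3 bonds to O → oxidation state +3.
After: C3 has 1 bond to C, 3 bonds to N → oxidation state +3.
Δ = +3 − (+3) = 0, so no net redox change at C3.

0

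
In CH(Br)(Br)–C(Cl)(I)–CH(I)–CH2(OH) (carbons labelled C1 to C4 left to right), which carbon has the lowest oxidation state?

Bonds to more-electronegative neighbours contribute +1 each, bonds to H or metals contribute −1 each, and C–C bonds contribute 0. Tallying each carbon:
C1: 1C, 1H, 2Br → 0 − 1 + 2 = +1
C2: 2C, 1Cl, 1I → 0 + 1 + 1 = +2
C3: 2C, 1H, 1I → 0 − 1 + 1 = 0
C4: 1C, 2H, 1O → 0 − 2 + 1 = -1
The most reduced carbon is C4 at -1.

C4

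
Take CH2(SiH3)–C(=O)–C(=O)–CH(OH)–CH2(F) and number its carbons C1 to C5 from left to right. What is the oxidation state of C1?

-3

C1 has one bond to C (0), one bond to H (-1), one bond to Si (-1), one bond to H (-1).
Oxidation state = 0 − 1 − 1 − 1 = -3.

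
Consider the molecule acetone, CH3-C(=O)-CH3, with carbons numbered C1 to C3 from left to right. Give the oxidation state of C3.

Assign +1 per bond to O/N/halogen, −1 per bond to H or an electropositive element, and 0 per bond to carbon.
C3 has one bond to H (-1), one bond to H (-1), one bond to H (-1), one bond to C (0).
Oxidation state = -1 − 1 − 1 + 0 = -3.

-3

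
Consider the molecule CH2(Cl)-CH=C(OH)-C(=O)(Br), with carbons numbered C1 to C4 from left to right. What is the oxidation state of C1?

-1

Bonds to more-electronegative neighbours contribute +1 each, bonds to H or metals contribute −1 each, and C–C bonds contribute 0.
C1 has one bond to C (0), one bond to Cl (+1), one bond to H (-1), one bond to H (-1).
Oxidation state = 0 + 1 − 1 − 1 = -1.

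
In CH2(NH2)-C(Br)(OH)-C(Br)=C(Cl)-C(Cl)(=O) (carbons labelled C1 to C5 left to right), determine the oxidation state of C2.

Count +1 for every bond to an atom more electronegative than carbon and −1 for every bond to one less electronegative; C–C bonds are 0.
C2 has one bond to C (0), one bond to C (0), one bond to Br (+1), one bond to O (+1).
Oxidation state = 0 + 0 + 1 + 1 = +2.

+2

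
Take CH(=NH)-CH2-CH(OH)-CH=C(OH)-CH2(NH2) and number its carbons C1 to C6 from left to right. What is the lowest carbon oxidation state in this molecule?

Assign +1 per bond to O/N/halogen, −1 per bond to H or an electropositive element, and 0 per bond to carbon. Tallying each carbon:
C1: 1C, 1H, 2N → 0 − 1 + 2 = +1
C2: 2C, 2H → 0 − 2 = -2
C3: 2C, 1H, 1O → 0 − 1 + 1 = 0
C4: 3C, 1H → 0 − 1 = -1
C5: 3C, 1O → 0 + 1 = +1
C6: 1C, 2H, 1N → 0 − 2 + 1 = -1
The lowest value is -2.

-2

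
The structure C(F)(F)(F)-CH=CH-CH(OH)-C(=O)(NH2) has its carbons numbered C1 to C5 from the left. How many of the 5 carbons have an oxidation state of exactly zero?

Tallying each carbon's bonds:
C1: 1C, 3F → 0 + 3 = +3
C2: 3C, 1H → 0 − 1 = -1
C3: 3C, 1H → 0 − 1 = -1
C4: 2C, 1H, 1O → 0 − 1 + 1 = 0
C5: 1C, 2O, 1N → 0 + 2 + 1 = +3
1 carbon (C4) meets the condition.

1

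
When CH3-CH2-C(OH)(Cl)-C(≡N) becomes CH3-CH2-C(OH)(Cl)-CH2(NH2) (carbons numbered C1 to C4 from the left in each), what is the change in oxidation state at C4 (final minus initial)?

-4

Before: C4 has 1 bond to C, 3 bonds to N → oxidation state +3.
After: C4 has 1 bond to C, 2 bonds to H, 1 bond to N → oxidation state -1.
Δ = -1 − (+3) = -4, so this is a reduction at C4.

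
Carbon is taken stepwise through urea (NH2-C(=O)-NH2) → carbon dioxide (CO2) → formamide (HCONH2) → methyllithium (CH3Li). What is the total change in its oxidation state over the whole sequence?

Carbon oxidation states along the series — urea: +4, carbon dioxide: +4, formamide: +2, methyllithium: -4.
Net change = -4 − (+4) = -8.

-8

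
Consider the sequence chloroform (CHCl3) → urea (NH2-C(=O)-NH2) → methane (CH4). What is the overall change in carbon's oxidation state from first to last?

-6

Carbon oxidation states along the series — chloroform: +2, urea: +4, methane: -4.
Net change = -4 − (+2) = -6.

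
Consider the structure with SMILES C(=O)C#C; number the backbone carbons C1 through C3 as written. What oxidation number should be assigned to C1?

+1

Assign +1 per bond to O/N/halogen, −1 per bond to H or an electropositive element, and 0 per bond to carbon.
C1 has one bond to C (0), a double bond to O (2×+1 = +2), one bond to H (-1).
Oxidation state = 0 + 2 − 1 = +1.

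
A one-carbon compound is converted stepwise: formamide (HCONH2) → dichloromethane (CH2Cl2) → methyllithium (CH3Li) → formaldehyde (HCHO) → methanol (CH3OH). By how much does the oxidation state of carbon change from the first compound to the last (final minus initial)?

-4

Carbon oxidation states along the series — formamide: +2, dichloromethane: 0, methyllithium: -4, formaldehyde: 0, methanol: -2.
Net change = -2 − (+2) = -4.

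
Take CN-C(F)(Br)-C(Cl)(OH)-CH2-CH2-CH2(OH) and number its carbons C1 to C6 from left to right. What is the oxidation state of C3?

+2

Each bond to a more electronegative atom (O, N, halogen) counts +1, each bond to a less electronegative atom (H, metal, B, Si) counts −1, and each C–C bond counts 0.
C3 has one bond to C (0), one bond to C (0), one bond to Cl (+1), one bond to O (+1).
Oxidation state = 0 + 0 + 1 + 1 = +2.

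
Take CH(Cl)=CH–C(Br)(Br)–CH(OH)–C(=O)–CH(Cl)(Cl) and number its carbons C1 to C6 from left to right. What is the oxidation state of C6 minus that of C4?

C6: 1C, 1H, 2Cl → 0 − 1 + 2 = +1
C4: 2C, 1H, 1O → 0 − 1 + 1 = 0
Difference: +1 − (0) = +1.

+1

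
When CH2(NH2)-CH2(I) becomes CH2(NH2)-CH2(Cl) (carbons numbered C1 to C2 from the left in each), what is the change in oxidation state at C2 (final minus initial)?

0

Before: C2 has 1 bond to C, 2 bonds to H, 1 bond to I → oxidation state -1.
After: C2 has 1 bond to C, 2 bonds to H, 1 bond to Cl → oxidation state -1.
Δ = -1 − (-1) = 0, so no net redox change at C2.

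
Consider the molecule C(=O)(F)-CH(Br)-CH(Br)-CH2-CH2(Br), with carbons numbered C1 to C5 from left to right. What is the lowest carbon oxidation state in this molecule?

-2

Tallying each carbon's bonds:
C1: 1C, 2O, 1F → 0 + 2 + 1 = +3
C2: 2C, 1H, 1Br → 0 − 1 + 1 = 0
C3: 2C, 1H, 1Br → 0 − 1 + 1 = 0
C4: 2C, 2H → 0 − 2 = -2
C5: 1C, 2H, 1Br → 0 − 2 + 1 = -1
The lowest value is -2.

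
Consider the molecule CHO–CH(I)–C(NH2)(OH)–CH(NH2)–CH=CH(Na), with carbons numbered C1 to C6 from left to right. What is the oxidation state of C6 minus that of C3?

-4

C6: 2C, 1H, 1Na → 0 − 1 − 1 = -2
C3: 2C, 1O, 1N → 0 + 1 + 1 = +2
Difference: -2 − (+2) = -4.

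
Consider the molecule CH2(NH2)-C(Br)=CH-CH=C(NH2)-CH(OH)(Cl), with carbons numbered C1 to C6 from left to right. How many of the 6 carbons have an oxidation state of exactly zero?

Bonds to more-electronegative neighbours contribute +1 each, bonds to H or metals contribute −1 each, and C–C bonds contribute 0. Tallying each carbon:
C1: 1C, 2H, 1N → 0 − 2 + 1 = -1
C2: 3C, 1Br → 0 + 1 = +1
C3: 3C, 1H → 0 − 1 = -1
C4: 3C, 1H → 0 − 1 = -1
C5: 3C, 1N → 0 + 1 = +1
C6: 1C, 1H, 1O, 1Cl → 0 − 1 + 1 + 1 = +1
0 carbons meet the condition.

0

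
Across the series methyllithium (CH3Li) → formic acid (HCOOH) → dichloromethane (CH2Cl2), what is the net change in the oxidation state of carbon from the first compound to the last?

+4

Carbon oxidation states along the series — methyllithium: -4, formic acid: +2, dichloromethane: 0.
Net change = 0 − (-4) = +4.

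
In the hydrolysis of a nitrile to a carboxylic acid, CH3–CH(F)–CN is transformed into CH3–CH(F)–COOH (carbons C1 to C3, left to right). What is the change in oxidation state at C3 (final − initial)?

0

Before: C3 has 1 bond to C, 3 bonds to N → oxidation state +3.
After: C3 has 1 bond to C, 3 bonds to O → oxidation state +3.
Δ = +3 − (+3) = 0, so no net redox change at C3.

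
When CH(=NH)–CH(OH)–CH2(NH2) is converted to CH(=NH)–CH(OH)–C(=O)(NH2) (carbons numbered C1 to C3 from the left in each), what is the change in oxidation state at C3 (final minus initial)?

Before: C3 has 1 bond to C, 2 bonds to H, 1 bond to N → oxidation state -1.
After: C3 has 1 bond to C, 2 bonds to O, 1 bond to N → oxidation state +3.
Δ = +3 − (-1) = +4, so this is an oxidation at C3.

+4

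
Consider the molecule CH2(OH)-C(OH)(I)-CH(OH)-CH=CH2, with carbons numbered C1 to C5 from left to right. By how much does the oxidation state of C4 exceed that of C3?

-1

C4: 3C, 1H → 0 − 1 = -1
C3: 2C, 1H, 1O → 0 − 1 + 1 = 0
Difference: -1 − (0) = -1.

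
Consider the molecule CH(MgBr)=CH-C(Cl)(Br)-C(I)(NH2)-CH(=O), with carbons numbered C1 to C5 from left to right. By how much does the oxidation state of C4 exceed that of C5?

C4: 2C, 1N, 1I → 0 + 1 + 1 = +2
C5: 1C, 1H, 2O → 0 − 1 + 2 = +1
Difference: +2 − (+1) = +1.

+1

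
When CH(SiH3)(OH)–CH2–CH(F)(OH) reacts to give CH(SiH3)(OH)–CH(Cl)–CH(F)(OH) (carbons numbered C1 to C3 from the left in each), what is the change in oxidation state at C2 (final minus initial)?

+2

Before: C2 has 2 bonds to C, 2 bonds to H → oxidation state -2.
After: C2 has 2 bonds to C, 1 bond to H, 1 bond to Cl → oxidation state 0.
Δ = 0 − (-2) = +2, so this is an oxidation at C2.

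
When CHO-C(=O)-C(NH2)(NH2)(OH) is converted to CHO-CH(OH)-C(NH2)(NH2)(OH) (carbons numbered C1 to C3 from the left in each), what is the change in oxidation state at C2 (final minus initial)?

-2

Before: C2 has 2 bonds to C, 2 bonds to O → oxidation state +2.
After: C2 has 2 bonds to C, 1 bond to H, 1 bond to O → oxidation state 0.
Δ = 0 − (+2) = -2, so this is a reduction at C2.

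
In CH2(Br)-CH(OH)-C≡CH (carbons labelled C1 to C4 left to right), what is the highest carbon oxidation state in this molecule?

Tallying each carbon's bonds:
C1: 1C, 2H, 1Br → 0 − 2 + 1 = -1
C2: 2C, 1H, 1O → 0 − 1 + 1 = 0
C3: 4C → 0 = 0
C4: 3C, 1H → 0 − 1 = -1
The highest value is 0.

0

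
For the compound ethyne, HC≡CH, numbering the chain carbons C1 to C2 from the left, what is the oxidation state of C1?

C1 has one bond to H (-1), a triple bond to C (3×0 = 0).
Oxidation state = -1 + 0 = -1.

-1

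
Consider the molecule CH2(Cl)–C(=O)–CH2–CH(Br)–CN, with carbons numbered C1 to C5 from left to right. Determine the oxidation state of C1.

Assign +1 per bond to O/N/halogen, −1 per bond to H or an electropositive element, and 0 per bond to carbon.
C1 has one bond to C (0), one bond to Cl (+1), one bond to H (-1), one bond to H (-1).
Oxidation state = 0 + 1 − 1 − 1 = -1.

-1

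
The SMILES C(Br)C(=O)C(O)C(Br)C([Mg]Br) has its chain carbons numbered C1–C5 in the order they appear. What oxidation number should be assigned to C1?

-1

Count +1 for every bond to an atom more electronegative than carbon and −1 for every bond to one less electronegative; C–C bonds are 0.
C1 has one bond to C (0), one bond to Br (+1), one bond to H (-1), one bond to H (-1).
Oxidation state = 0 + 1 − 1 − 1 = -1.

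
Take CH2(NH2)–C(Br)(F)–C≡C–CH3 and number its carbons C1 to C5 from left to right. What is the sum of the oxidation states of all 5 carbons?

-2

Tallying each carbon's bonds:
C1: 1C, 2H, 1N → 0 − 2 + 1 = -1
C2: 2C, 1F, 1Br → 0 + 1 + 1 = +2
C3: 4C → 0 = 0
C4: 4C → 0 = 0
C5: 1C, 3H → 0 − 3 = -3
Sum = -1 + 2 + 0 + 0 − 3 = -2.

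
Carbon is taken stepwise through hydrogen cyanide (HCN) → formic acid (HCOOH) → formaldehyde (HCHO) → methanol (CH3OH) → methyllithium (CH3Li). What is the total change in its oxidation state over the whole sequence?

Carbon oxidation states along the series — hydrogen cyanide: +2, formic acid: +2, formaldehyde: 0, methanol: -2, methyllithium: -4.
Net change = -4 − (+2) = -6.

-6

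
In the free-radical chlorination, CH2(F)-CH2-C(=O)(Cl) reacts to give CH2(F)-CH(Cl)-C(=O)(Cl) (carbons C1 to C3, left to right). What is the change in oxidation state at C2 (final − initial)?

Before: C2 has 2 bonds to C, 2 bonds to H → oxidation state -2.
After: C2 has 2 bonds to C, 1 bond to H, 1 bond to Cl → oxidation state 0.
Δ = 0 − (-2) = +2, so this is an oxidation at C2.

+2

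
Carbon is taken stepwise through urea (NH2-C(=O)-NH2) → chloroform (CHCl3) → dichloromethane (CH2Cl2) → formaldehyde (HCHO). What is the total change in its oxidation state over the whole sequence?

-4

Carbon oxidation states along the series — urea: +4, chloroform: +2, dichloromethane: 0, formaldehyde: 0.
Net change = 0 − (+4) = -4.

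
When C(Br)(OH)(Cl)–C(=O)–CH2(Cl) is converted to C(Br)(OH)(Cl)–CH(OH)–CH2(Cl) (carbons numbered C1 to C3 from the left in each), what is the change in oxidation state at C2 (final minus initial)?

Before: C2 has 2 bonds to C, 2 bonds to O → oxidation state +2.
After: C2 has 2 bonds to C, 1 bond to H, 1 bond to O → oxidation state 0.
Δ = 0 − (+2) = -2, so this is a reduction at C2.

-2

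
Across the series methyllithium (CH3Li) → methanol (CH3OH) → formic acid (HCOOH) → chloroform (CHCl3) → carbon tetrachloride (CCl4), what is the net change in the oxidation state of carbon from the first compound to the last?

+8

Carbon oxidation states along the series — methyllithium: -4, methanol: -2, formic acid: +2, chloroform: +2, carbon tetrachloride: +4.
Net change = +4 − (-4) = +8.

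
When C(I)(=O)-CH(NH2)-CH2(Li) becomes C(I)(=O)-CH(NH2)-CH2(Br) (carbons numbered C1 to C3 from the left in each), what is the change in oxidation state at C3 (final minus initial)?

+2

Before: C3 has 1 bond to C, 2 bonds to H, 1 bond to Li → oxidation state -3.
After: C3 has 1 bond to C, 2 bonds to H, 1 bond to Br → oxidation state -1.
Δ = -1 − (-3) = +2, so this is an oxidation at C3.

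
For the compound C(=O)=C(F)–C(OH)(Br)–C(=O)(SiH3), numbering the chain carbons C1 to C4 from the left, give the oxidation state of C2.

+1

Bonds to more-electronegative neighbours contribute +1 each, bonds to H or metals contribute −1 each, and C–C bonds contribute 0.
C2 has a double bond to C (2×0 = 0), one bond to C (0), one bond to F (+1).
Oxidation state = 0 + 0 + 1 = +1.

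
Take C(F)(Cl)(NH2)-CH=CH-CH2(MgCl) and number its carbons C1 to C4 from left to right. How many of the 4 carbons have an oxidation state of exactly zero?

Tallying each carbon's bonds:
C1: 1C, 1N, 1F, 1Cl → 0 + 1 + 1 + 1 = +3
C2: 3C, 1H → 0 − 1 = -1
C3: 3C, 1H → 0 − 1 = -1
C4: 1C, 2H, 1Mg → 0 − 2 − 1 = -3
0 carbons meet the condition.

0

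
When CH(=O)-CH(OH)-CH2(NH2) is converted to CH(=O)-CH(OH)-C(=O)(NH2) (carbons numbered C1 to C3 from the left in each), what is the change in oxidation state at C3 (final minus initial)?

Before: C3 has 1 bond to C, 2 bonds to H, 1 bond to N → oxidation state -1.
After: C3 has 1 bond to C, 2 bonds to O, 1 bond to N → oxidation state +3.
Δ = +3 − (-1) = +4, so this is an oxidation at C3.

+4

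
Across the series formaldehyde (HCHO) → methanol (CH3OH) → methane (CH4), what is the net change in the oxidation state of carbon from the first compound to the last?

Carbon oxidation states along the series — formaldehyde: 0, methanol: -2, methane: -4.
Net change = -4 − (0) = -4.

-4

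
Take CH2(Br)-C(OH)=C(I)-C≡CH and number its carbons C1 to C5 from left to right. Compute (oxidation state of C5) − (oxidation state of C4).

-1

C5: 3C, 1H → 0 − 1 = -1
C4: 4C → 0 = 0
Difference: -1 − (0) = -1.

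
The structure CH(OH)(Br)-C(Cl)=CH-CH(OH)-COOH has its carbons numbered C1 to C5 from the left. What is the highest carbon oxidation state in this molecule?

+3

Tallying each carbon's bonds:
C1: 1C, 1H, 1O, 1Br → 0 − 1 + 1 + 1 = +1
C2: 3C, 1Cl → 0 + 1 = +1
C3: 3C, 1H → 0 − 1 = -1
C4: 2C, 1H, 1O → 0 − 1 + 1 = 0
C5: 1C, 3O → 0 + 3 = +3
The highest value is +3.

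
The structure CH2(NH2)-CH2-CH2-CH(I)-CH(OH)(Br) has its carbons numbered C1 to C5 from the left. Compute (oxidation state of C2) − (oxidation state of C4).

-2

C2: 2C, 2H → 0 − 2 = -2
C4: 2C, 1H, 1I → 0 − 1 + 1 = 0
Difference: -2 − (0) = -2.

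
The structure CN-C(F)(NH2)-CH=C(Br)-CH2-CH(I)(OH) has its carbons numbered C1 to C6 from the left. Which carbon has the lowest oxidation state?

C5

Bonds to more-electronegative neighbours contribute +1 each, bonds to H or metals contribute −1 each, and C–C bonds contribute 0. Tallying each carbon:
C1: 1C, 3N → 0 + 3 = +3
C2: 2C, 1N, 1F → 0 + 1 + 1 = +2
C3: 3C, 1H → 0 − 1 = -1
C4: 3C, 1Br → 0 + 1 = +1
C5: 2C, 2H → 0 − 2 = -2
C6: 1C, 1H, 1O, 1I → 0 − 1 + 1 + 1 = +1
The most reduced carbon is C5 at -2.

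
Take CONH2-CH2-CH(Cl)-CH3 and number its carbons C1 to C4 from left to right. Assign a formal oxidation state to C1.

+3

C1 has one bond to C (0), a double bond to O (2×+1 = +2), one bond to N (+1).
Oxidation state = 0 + 2 + 1 = +3.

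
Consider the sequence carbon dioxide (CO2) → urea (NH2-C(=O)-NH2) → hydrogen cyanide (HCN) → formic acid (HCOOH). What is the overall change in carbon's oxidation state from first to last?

-2

Carbon oxidation states along the series — carbon dioxide: +4, urea: +4, hydrogen cyanide: +2, formic acid: +2.
Net change = +2 − (+4) = -2.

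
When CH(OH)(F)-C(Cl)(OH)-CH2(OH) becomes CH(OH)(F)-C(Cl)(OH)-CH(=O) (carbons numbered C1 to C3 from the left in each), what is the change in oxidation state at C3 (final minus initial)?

+2

Before: C3 has 1 bond to C, 2 bonds to H, 1 bond to O → oxidation state -1.
After: C3 has 1 bond to C, 1 bond to H, 2 bonds to O → oxidation state +1.
Δ = +1 − (-1) = +2, so this is an oxidation at C3.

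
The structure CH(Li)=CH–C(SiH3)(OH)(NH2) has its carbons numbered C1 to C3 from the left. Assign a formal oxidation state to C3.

+1

Bonds to more-electronegative neighbours contribute +1 each, bonds to H or metals contribute −1 each, and C–C bonds contribute 0.
C3 has one bond to C (0), one bond to Si (-1), one bond to O (+1), one bond to N (+1).
Oxidation state = 0 − 1 + 1 + 1 = +1.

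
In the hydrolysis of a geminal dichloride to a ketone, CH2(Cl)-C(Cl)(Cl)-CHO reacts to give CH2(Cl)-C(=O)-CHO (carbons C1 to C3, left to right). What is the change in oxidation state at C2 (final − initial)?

Before: C2 has 2 bonds to C, 2 bonds to Cl → oxidation state +2.
After: C2 has 2 bonds to C, 2 bonds to O → oxidation state +2.
Δ = +2 − (+2) = 0, so no net redox change at C2.

0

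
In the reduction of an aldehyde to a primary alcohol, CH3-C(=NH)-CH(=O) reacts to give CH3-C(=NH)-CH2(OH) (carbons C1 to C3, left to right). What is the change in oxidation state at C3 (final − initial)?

-2

Before: C3 has 1 bond to C, 1 bond to H, 2 bonds to O → oxidation state +1.
After: C3 has 1 bond to C, 2 bonds to H, 1 bond to O → oxidation state -1.
Δ = -1 − (+1) = -2, so this is a reduction at C3.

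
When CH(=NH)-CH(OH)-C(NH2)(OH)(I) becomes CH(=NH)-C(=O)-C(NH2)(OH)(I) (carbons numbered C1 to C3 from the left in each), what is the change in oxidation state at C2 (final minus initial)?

Before: C2 has 2 bonds to C, 1 bond to H, 1 bond to O → oxidation state 0.
After: C2 has 2 bonds to C, 2 bonds to O → oxidation state +2.
Δ = +2 − (0) = +2, so this is an oxidation at C2.

+2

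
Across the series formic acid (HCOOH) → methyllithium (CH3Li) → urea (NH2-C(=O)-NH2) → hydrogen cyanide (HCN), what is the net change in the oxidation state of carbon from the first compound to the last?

0

Carbon oxidation states along the series — formic acid: +2, methyllithium: -4, urea: +4, hydrogen cyanide: +2.
Net change = +2 − (+2) = 0.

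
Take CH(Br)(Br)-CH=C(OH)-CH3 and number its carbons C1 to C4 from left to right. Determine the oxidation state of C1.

+1

C1 has one bond to C (0), one bond to H (-1), one bond to Br (+1), one bond to Br (+1).
Oxidation state = 0 − 1 + 1 + 1 = +1.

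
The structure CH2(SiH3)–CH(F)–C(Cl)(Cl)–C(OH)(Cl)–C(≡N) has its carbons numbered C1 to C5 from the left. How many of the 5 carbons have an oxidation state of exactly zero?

1

Tallying each carbon's bonds:
C1: 1C, 2H, 1Si → 0 − 2 − 1 = -3
C2: 2C, 1H, 1F → 0 − 1 + 1 = 0
C3: 2C, 2Cl → 0 + 2 = +2
C4: 2C, 1O, 1Cl → 0 + 1 + 1 = +2
C5: 1C, 3N → 0 + 3 = +3
1 carbon (C2) meets the condition.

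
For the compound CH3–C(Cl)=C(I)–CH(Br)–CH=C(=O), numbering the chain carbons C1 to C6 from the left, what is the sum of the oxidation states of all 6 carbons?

0

Tallying each carbon's bonds:
C1: 1C, 3H → 0 − 3 = -3
C2: 3C, 1Cl → 0 + 1 = +1
C3: 3C, 1I → 0 + 1 = +1
C4: 2C, 1H, 1Br → 0 − 1 + 1 = 0
C5: 3C, 1H → 0 − 1 = -1
C6: 2C, 2O → 0 + 2 = +2
Sum = -3 + 1 + 1 + 0 − 1 + 2 = 0.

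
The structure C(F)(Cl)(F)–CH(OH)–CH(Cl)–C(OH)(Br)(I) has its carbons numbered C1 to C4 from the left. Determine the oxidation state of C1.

+3

Count +1 for every bond to an atom more electronegative than carbon and −1 for every bond to one less electronegative; C–C bonds are 0.
C1 has one bond to C (0), one bond to F (+1), one bond to Cl (+1), one bond to F (+1).
Oxidation state = 0 + 1 + 1 + 1 = +3.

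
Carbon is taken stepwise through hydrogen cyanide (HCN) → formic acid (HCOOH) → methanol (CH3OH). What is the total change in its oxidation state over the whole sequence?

-4

Carbon oxidation states along the series — hydrogen cyanide: +2, formic acid: +2, methanol: -2.
Net change = -2 − (+2) = -4.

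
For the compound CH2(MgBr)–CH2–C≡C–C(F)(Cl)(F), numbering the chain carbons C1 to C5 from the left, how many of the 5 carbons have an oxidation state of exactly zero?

2

Tallying each carbon's bonds:
C1: 1C, 2H, 1Mg → 0 − 2 − 1 = -3
C2: 2C, 2H → 0 − 2 = -2
C3: 4C → 0 = 0
C4: 4C → 0 = 0
C5: 1C, 2F, 1Cl → 0 + 2 + 1 = +3
2 carbons (C3, C4) meet the condition.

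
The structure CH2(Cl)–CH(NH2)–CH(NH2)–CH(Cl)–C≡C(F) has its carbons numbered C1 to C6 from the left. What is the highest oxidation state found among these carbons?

Assign +1 per bond to O/N/halogen, −1 per bond to H or an electropositive element, and 0 per bond to carbon. Tallying each carbon:
C1: 1C, 2H, 1Cl → 0 − 2 + 1 = -1
C2: 2C, 1H, 1N → 0 − 1 + 1 = 0
C3: 2C, 1H, 1N → 0 − 1 + 1 = 0
C4: 2C, 1H, 1Cl → 0 − 1 + 1 = 0
C5: 4C → 0 = 0
C6: 3C, 1F → 0 + 1 = +1
The highest value is +1.

+1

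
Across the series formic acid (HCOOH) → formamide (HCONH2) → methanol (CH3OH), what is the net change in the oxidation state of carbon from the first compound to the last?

Carbon oxidation states along the series — formic acid: +2, formamide: +2, methanol: -2.
Net change = -2 − (+2) = -4.

-4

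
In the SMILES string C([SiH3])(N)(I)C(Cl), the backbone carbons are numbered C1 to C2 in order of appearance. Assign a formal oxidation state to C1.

Assign +1 per bond to O/N/halogen, −1 per bond to H or an electropositive element, and 0 per bond to carbon.
C1 has one bond to C (0), one bond to Si (-1), one bond to N (+1), one bond to I (+1).
Oxidation state = 0 − 1 + 1 + 1 = +1.

+1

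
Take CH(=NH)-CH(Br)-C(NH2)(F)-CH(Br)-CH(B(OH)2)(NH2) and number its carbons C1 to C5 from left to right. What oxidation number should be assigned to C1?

+1

C1 has one bond to C (0), a double bond to N (2×+1 = +2), one bond to H (-1).
Oxidation state = 0 + 2 − 1 = +1.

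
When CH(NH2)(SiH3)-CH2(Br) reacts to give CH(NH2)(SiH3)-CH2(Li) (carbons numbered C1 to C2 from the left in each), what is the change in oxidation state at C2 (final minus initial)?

-2

Before: C2 has 1 bond to C, 2 bonds to H, 1 bond to Br → oxidation state -1.
After: C2 has 1 bond to C, 2 bonds to H, 1 bond to Li → oxidation state -3.
Δ = -3 − (-1) = -2, so this is a reduction at C2.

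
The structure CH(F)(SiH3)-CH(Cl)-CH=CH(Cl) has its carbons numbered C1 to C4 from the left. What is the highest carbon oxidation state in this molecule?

0

Tallying each carbon's bonds:
C1: 1C, 1H, 1F, 1Si → 0 − 1 + 1 − 1 = -1
C2: 2C, 1H, 1Cl → 0 − 1 + 1 = 0
C3: 3C, 1H → 0 − 1 = -1
C4: 2C, 1H, 1Cl → 0 − 1 + 1 = 0
The highest value is 0.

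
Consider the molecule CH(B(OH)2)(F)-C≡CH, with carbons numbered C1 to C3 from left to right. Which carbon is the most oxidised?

Tallying each carbon's bonds:
C1: 1C, 1H, 1F, 1B → 0 − 1 + 1 − 1 = -1
C2: 4C → 0 = 0
C3: 3C, 1H → 0 − 1 = -1
The most oxidised carbon is C2 at 0.

C2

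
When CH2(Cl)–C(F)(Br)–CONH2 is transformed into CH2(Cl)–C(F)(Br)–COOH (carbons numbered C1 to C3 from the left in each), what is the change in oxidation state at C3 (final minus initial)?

Before: C3 has 1 bond to C, 2 bonds to O, 1 bond to N → oxidation state +3.
After: C3 has 1 bond to C, 3 bonds to O → oxidation state +3.
Δ = +3 − (+3) = 0, so no net redox change at C3.

0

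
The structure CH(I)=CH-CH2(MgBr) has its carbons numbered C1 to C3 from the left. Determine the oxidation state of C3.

-3

Assign +1 per bond to O/N/halogen, −1 per bond to H or an electropositive element, and 0 per bond to carbon.
C3 has one bond to C (0), one bond to H (-1), one bond to H (-1), one bond to Mg (-1).
Oxidation state = 0 − 1 − 1 − 1 = -3.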